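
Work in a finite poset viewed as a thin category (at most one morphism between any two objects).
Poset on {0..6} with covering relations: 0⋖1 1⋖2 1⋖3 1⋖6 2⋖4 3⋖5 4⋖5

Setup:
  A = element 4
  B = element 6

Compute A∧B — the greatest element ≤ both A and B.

Answer: A∧B = 1

Derivation:
Common predecessors of 4,6: {0,1}
  0 ≤ 1
  1 ≤ 1
glb = 1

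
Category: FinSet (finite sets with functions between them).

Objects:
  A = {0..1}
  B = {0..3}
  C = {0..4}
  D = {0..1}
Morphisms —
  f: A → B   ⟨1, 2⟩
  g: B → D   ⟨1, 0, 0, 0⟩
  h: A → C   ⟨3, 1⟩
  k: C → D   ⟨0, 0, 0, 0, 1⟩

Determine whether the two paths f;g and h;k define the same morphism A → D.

Answer: COMMUTES

Trace:
Path 1 = f;g:
  0 f→1 g→0
  1 f→2 g→0
  result₁ = ⟨0, 0⟩
Path 2 = h;k:
  0 h→3 k→0
  1 h→1 k→0
  result₂ = ⟨0, 0⟩
Equal? equal; square commutes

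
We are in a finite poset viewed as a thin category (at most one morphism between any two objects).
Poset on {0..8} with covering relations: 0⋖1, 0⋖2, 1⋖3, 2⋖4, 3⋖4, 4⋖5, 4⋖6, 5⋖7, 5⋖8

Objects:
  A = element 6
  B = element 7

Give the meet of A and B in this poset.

Answer: A∧B = 4

Work:
Lower bounds of A=6 and B=7: {0,1,2,3,4}
  0 ⊑ 4
  1 ⊑ 4
  2 ⊑ 4
  3 ⊑ 4
  4 ⊑ 4
glb = 4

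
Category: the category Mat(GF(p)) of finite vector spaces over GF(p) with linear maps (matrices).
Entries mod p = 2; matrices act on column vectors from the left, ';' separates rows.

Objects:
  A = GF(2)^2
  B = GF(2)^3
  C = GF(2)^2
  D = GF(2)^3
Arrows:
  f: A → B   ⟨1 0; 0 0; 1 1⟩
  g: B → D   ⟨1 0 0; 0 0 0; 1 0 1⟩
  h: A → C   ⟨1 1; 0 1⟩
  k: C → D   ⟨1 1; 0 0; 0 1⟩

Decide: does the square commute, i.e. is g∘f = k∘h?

Answer: COMMUTES

Trace:
Path 1 = f;g:
  e0=(1,0) f→(1,0,1) g→(1,0,0)
  e1=(0,1) f→(0,0,1) g→(0,0,1)
  ⟦path⟧₁ = ⟨1 0; 0 0; 0 1⟩
Path 2 = h;k:
  e0=(1,0) h→(1,0) k→(1,0,0)
  e1=(0,1) h→(1,1) k→(0,0,1)
  ⟦path⟧₂ = ⟨1 0; 0 0; 0 1⟩
Equal? same morphism ✓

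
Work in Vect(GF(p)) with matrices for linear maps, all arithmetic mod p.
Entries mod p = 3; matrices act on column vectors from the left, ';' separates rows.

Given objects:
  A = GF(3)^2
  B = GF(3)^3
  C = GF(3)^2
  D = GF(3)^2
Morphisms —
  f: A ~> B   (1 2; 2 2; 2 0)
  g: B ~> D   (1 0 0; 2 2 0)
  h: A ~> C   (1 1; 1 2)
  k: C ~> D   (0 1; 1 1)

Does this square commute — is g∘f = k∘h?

Path 1 = f;g:
  e0=(1,0) f~>(1,2,2) g~>(1,0)
  e1=(0,1) f~>(2,2,0) g~>(2,2)
  ⟦path⟧₁ = (1 2; 0 2)
Path 2 = h;k:
  e0=(1,0) h~>(1,1) k~>(1,2)
  e1=(0,1) h~>(1,2) k~>(2,0)
  ⟦path⟧₂ = (1 2; 2 0)
Equal? NO — does not commute

Answer: DOES NOT COMMUTE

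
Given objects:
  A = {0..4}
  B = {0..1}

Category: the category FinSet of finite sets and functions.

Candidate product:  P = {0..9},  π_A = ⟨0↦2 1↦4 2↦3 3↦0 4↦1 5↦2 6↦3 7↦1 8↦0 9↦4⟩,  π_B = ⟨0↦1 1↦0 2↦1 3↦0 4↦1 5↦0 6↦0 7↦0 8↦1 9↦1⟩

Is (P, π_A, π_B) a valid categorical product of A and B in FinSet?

Answer: VALID PRODUCT

Trace:
|A|·|B| = 5·2 = 10;  |P| = 10
Check the pairing map k ↦ (π_A(k), π_B(k)):
  0 ↦ (2,1)
  1 ↦ (4,0)
  2 ↦ (3,1)
  3 ↦ (0,0)
  4 ↦ (1,1)
  5 ↦ (2,0)
  6 ↦ (3,0)
  7 ↦ (1,0)
  8 ↦ (0,1)
  9 ↦ (4,1)
distinct pairs in image: 10 / 10 needed
  → bijection onto A×B; projections well-typed.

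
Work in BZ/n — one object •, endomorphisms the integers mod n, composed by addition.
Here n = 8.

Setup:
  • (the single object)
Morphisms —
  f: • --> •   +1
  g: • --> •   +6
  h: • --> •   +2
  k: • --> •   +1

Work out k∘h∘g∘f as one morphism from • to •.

Answer: +2

Trace:
  0 +1≡1 +6≡7 +2≡1 +1≡2  (mod 8)
result: +2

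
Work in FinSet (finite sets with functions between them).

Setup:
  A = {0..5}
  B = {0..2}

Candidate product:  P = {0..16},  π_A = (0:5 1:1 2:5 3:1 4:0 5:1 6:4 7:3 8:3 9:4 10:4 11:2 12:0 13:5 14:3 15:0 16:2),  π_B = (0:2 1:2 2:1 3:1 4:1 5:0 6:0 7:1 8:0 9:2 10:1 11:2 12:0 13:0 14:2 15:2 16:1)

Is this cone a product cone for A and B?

Answer: NOT A VALID PRODUCT — |P|=17 ≠ |A|·|B|=18

Trace:
|A|·|B| = 6·3 = 18;  |P| = 17
  → cardinalities differ; no bijection possible.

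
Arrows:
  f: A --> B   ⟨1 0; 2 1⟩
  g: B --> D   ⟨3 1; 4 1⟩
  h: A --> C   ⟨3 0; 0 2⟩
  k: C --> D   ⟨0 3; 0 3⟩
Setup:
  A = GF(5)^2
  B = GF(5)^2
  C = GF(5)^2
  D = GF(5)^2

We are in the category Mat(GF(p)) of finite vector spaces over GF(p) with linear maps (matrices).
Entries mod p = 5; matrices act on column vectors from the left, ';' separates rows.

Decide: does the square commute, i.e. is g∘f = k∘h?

1) trace f;g:
  e0=(1,0) f-->(1,2) g-->(0,1)
  e1=(0,1) f-->(0,1) g-->(1,1)
  composite₁ = ⟨0 1; 1 1⟩
2) trace h;k:
  e0=(1,0) h-->(3,0) k-->(0,0)
  e1=(0,1) h-->(0,2) k-->(1,1)
  composite₂ = ⟨0 1; 0 1⟩
Equal? distinct morphisms ✗

Answer: DOES NOT COMMUTE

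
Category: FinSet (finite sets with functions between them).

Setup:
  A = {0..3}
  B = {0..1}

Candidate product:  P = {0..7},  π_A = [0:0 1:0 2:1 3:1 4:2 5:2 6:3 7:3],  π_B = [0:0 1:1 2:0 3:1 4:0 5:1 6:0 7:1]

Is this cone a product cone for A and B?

|A|·|B| = 4·2 = 8;  |P| = 8
Check the pairing map k ↦ (π_A(k), π_B(k)):
  0 : (0,0)
  1 : (0,1)
  2 : (1,0)
  3 : (1,1)
  4 : (2,0)
  5 : (2,1)
  6 : (3,0)
  7 : (3,1)
distinct pairs in image: 8 / 8 needed
  → bijection onto A×B; projections well-typed.

Answer: VALID PRODUCT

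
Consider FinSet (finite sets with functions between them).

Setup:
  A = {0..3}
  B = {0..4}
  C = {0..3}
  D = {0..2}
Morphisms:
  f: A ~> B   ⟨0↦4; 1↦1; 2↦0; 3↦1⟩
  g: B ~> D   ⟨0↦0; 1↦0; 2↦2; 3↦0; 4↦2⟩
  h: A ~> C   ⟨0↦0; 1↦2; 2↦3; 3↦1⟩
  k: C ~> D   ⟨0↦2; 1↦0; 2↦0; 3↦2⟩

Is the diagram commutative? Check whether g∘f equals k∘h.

Answer: DOES NOT COMMUTE

Trace:
1) trace f;g:
  0 f~>4 g~>2
  1 f~>1 g~>0
  2 f~>0 g~>0
  3 f~>1 g~>0
  composite₁ = ⟨0↦2; 1↦0; 2↦0; 3↦0⟩
2) trace h;k:
  0 h~>0 k~>2
  1 h~>2 k~>0
  2 h~>3 k~>2
  3 h~>1 k~>0
  composite₂ = ⟨0↦2; 1↦0; 2↦2; 3↦0⟩
Equal? NO — does not commute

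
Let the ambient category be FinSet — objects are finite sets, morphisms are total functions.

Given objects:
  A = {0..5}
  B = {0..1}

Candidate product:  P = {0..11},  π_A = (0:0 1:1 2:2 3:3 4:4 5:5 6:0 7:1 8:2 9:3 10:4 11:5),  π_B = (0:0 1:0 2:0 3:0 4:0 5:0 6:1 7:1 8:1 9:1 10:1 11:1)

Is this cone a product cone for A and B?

|A|·|B| = 6·2 = 12;  |P| = 12
Check the pairing map k ↦ (π_A(k), π_B(k)):
  0 : (0,0)
  1 : (1,0)
  2 : (2,0)
  3 : (3,0)
  4 : (4,0)
  5 : (5,0)
  6 : (0,1)
  7 : (1,1)
  8 : (2,1)
  9 : (3,1)
  10 : (4,1)
  11 : (5,1)
distinct pairs in image: 12 / 12 needed
  → bijection onto A×B; projections well-typed.

Answer: VALID PRODUCT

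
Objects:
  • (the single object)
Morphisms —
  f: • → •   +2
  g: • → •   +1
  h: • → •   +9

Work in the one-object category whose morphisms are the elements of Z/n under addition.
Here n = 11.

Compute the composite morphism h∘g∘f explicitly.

  0 +2≡2 +1≡3 +9≡1  (mod 11)
result: +1

Answer: +1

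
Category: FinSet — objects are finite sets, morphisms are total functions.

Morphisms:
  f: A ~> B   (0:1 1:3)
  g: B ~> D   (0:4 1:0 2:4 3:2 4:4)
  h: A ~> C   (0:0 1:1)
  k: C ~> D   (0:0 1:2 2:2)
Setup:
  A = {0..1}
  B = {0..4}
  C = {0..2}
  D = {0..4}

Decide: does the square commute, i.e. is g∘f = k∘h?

Answer: COMMUTES

Trace:
Along f;g (path 1):
  0 f~>1 g~>0
  1 f~>3 g~>2
  composite₁ = (0:0 1:2)
Along h;k (path 2):
  0 h~>0 k~>0
  1 h~>1 k~>2
  composite₂ = (0:0 1:2)
Equal? YES — commutes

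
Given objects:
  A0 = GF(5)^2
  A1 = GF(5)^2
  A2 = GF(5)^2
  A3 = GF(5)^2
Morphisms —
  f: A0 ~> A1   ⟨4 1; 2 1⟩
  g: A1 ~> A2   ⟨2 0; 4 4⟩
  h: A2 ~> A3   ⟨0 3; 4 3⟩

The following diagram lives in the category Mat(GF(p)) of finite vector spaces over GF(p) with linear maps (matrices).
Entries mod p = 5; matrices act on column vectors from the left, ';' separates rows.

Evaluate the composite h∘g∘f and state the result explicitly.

Answer: ⟨2 4; 4 2⟩

Derivation:
  e0=⟨1,0⟩ f~>⟨4,2⟩ g~>⟨3,4⟩ h~>⟨2,4⟩
  e1=⟨0,1⟩ f~>⟨1,1⟩ g~>⟨2,3⟩ h~>⟨4,2⟩
result: ⟨2 4; 4 2⟩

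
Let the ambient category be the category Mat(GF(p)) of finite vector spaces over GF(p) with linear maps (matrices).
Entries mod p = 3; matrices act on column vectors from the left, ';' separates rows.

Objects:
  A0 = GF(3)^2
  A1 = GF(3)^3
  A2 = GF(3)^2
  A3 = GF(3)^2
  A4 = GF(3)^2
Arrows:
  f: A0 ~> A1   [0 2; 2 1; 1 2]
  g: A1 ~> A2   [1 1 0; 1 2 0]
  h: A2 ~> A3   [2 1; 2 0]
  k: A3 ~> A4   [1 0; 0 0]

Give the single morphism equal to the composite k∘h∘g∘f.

Answer: [2 1; 0 0]

Derivation:
  e0=[1,0] f~>[0,2,1] g~>[2,1] h~>[2,1] k~>[2,0]
  e1=[0,1] f~>[2,1,2] g~>[0,1] h~>[1,0] k~>[1,0]
result: [2 1; 0 0]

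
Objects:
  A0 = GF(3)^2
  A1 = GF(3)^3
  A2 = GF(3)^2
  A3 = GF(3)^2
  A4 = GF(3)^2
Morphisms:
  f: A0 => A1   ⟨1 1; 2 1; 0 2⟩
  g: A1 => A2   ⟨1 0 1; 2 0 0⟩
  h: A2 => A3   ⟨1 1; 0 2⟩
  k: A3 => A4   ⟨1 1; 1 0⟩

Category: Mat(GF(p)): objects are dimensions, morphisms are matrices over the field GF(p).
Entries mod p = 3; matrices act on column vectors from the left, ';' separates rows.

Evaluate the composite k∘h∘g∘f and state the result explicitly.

  e0=[1,0] f=>[1,2,0] g=>[1,2] h=>[0,1] k=>[1,0]
  e1=[0,1] f=>[1,1,2] g=>[0,2] h=>[2,1] k=>[0,2]
result: ⟨1 0; 0 2⟩

Answer: ⟨1 0; 0 2⟩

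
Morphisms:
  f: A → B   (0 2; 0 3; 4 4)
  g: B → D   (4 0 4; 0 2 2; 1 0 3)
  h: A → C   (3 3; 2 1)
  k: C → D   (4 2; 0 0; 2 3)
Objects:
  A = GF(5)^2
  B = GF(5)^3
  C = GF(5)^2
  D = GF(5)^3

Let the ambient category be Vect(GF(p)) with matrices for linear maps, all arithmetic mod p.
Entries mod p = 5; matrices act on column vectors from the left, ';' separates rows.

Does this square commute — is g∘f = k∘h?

Answer: DOES NOT COMMUTE

Derivation:
1) trace f;g:
  e0=(1,0) f→(0,0,4) g→(1,3,2)
  e1=(0,1) f→(2,3,4) g→(4,4,4)
  composite₁ = (1 4; 3 4; 2 4)
2) trace h;k:
  e0=(1,0) h→(3,2) k→(1,0,2)
  e1=(0,1) h→(3,1) k→(4,0,4)
  composite₂ = (1 4; 0 0; 2 4)
Equal? NO — does not commute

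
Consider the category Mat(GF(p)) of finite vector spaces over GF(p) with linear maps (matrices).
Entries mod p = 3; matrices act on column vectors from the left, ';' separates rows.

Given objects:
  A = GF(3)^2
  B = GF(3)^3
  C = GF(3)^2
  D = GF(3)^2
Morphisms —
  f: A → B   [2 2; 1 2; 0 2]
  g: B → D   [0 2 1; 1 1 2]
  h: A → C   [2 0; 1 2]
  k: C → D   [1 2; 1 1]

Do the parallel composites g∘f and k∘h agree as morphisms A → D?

1) trace f;g:
  e0=⟨1,0⟩ f→⟨2,1,0⟩ g→⟨2,0⟩
  e1=⟨0,1⟩ f→⟨2,2,2⟩ g→⟨0,2⟩
  result₁ = [2 0; 0 2]
2) trace h;k:
  e0=⟨1,0⟩ h→⟨2,1⟩ k→⟨1,0⟩
  e1=⟨0,1⟩ h→⟨0,2⟩ k→⟨1,2⟩
  result₂ = [1 1; 0 2]
Equal? NO — does not commute

Answer: DOES NOT COMMUTE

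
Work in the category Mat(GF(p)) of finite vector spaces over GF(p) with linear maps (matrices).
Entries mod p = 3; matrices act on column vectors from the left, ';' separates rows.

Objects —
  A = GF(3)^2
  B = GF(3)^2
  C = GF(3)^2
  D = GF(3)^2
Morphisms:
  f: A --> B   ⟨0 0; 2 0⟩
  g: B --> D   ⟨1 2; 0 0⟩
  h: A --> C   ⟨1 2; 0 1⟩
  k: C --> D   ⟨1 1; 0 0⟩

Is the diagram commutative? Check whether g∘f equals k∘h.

Answer: COMMUTES

Work:
Along f;g (path 1):
  e0=⟨1,0⟩ f-->⟨0,2⟩ g-->⟨1,0⟩
  e1=⟨0,1⟩ f-->⟨0,0⟩ g-->⟨0,0⟩
  result₁ = ⟨1 0; 0 0⟩
Along h;k (path 2):
  e0=⟨1,0⟩ h-->⟨1,0⟩ k-->⟨1,0⟩
  e1=⟨0,1⟩ h-->⟨2,1⟩ k-->⟨0,0⟩
  result₂ = ⟨1 0; 0 0⟩
Equal? same morphism ✓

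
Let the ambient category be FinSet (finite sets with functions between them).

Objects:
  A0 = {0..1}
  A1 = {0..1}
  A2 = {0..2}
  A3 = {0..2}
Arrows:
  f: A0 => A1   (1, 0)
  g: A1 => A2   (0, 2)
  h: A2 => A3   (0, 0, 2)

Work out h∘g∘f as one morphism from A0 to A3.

  0 f=>1 g=>2 h=>2
  1 f=>0 g=>0 h=>0
⟦path⟧: (2, 0)

Answer: (2, 0)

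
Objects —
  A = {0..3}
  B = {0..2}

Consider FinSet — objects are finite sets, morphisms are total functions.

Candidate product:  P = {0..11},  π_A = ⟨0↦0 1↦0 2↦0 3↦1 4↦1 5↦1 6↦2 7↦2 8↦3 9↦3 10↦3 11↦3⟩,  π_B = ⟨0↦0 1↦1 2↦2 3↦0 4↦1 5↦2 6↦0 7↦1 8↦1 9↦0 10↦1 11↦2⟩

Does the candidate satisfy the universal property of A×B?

|A|·|B| = 4·3 = 12;  |P| = 12
Check the pairing map k ↦ (π_A(k), π_B(k)):
  0 ↦ (0,0)
  1 ↦ (0,1)
  2 ↦ (0,2)
  3 ↦ (1,0)
  4 ↦ (1,1)
  5 ↦ (1,2)
  6 ↦ (2,0)
  7 ↦ (2,1)
  8 ↦ (3,1)
  9 ↦ (3,0)
  10 ↦ (3,1)  ✗ repeats pair of k=8
  11 ↦ (3,2)
distinct pairs in image: 11 / 12 needed
  → (3,1) hit at k=8 and k=10

Answer: NOT A VALID PRODUCT — duplicate pair at indices 10,8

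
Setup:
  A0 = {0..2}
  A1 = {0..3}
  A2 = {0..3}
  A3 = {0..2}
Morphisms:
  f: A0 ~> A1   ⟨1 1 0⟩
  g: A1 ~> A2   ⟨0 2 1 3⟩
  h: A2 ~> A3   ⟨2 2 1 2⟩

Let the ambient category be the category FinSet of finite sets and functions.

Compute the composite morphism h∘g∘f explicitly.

Answer: ⟨1 1 2⟩

Work:
  0 f~>1 g~>2 h~>1
  1 f~>1 g~>2 h~>1
  2 f~>0 g~>0 h~>2
composite: ⟨1 1 2⟩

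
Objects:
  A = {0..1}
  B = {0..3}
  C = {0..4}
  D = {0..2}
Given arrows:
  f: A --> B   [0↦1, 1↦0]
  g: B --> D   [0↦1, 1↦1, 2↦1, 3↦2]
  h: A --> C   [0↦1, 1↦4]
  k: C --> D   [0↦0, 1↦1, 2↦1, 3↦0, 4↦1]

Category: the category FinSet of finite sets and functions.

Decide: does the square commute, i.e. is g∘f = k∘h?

Along f;g (path 1):
  0 f-->1 g-->1
  1 f-->0 g-->1
  ⟦path⟧₁ = [0↦1, 1↦1]
Along h;k (path 2):
  0 h-->1 k-->1
  1 h-->4 k-->1
  ⟦path⟧₂ = [0↦1, 1↦1]
Equal? same morphism ✓

Answer: COMMUTES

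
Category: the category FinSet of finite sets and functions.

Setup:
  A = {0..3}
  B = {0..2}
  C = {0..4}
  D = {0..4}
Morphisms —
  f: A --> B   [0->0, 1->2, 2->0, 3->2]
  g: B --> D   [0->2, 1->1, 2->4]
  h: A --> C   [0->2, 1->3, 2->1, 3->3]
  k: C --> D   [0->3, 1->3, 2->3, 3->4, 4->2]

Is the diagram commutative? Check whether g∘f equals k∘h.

Path 1 = f;g:
  0 f-->0 g-->2
  1 f-->2 g-->4
  2 f-->0 g-->2
  3 f-->2 g-->4
  ⟦path⟧₁ = [0->2, 1->4, 2->2, 3->4]
Path 2 = h;k:
  0 h-->2 k-->3
  1 h-->3 k-->4
  2 h-->1 k-->3
  3 h-->3 k-->4
  ⟦path⟧₂ = [0->3, 1->4, 2->3, 3->4]
Equal? distinct morphisms ✗

Answer: DOES NOT COMMUTE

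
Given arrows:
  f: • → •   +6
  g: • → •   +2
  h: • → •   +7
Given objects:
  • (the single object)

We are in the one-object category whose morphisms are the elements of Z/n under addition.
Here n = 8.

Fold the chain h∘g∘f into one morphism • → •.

Answer: +7

Trace:
  0 +6≡6 +2≡0 +7≡7  (mod 8)
⟦path⟧: +7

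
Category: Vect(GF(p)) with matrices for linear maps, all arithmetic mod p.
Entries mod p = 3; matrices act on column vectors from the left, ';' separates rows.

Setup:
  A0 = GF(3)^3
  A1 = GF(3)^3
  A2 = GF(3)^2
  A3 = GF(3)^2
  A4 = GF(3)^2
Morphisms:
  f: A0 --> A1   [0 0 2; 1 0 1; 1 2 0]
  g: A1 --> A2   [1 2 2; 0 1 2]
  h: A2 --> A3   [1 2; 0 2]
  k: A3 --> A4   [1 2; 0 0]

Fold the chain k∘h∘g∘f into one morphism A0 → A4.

Answer: [1 1 1; 0 0 0]

Trace:
  e0=(1,0,0) f-->(0,1,1) g-->(1,0) h-->(1,0) k-->(1,0)
  e1=(0,1,0) f-->(0,0,2) g-->(1,1) h-->(0,2) k-->(1,0)
  e2=(0,0,1) f-->(2,1,0) g-->(1,1) h-->(0,2) k-->(1,0)
composite: [1 1 1; 0 0 0]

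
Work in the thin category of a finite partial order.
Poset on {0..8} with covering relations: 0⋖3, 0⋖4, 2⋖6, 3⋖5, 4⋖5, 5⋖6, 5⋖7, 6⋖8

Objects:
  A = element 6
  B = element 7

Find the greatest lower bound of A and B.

Common predecessors of 6,7: {0,3,4,5}
  0 ⊑ 5
  3 ⊑ 5
  4 ⊑ 5
  5 ⊑ 5
glb = 5

Answer: A∧B = 5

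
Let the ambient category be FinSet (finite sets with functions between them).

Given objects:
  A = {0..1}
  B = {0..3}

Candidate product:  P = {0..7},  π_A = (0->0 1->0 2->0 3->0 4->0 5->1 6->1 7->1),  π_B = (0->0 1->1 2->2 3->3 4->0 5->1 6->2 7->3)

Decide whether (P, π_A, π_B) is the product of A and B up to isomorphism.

Answer: NOT A VALID PRODUCT — duplicate pair at indices 0,4

Work:
|A|·|B| = 2·4 = 8;  |P| = 8
Check the pairing map k ↦ (π_A(k), π_B(k)):
  0 -> (0,0)
  1 -> (0,1)
  2 -> (0,2)
  3 -> (0,3)
  4 -> (0,0)  ✗ repeats pair of k=0
  5 -> (1,1)
  6 -> (1,2)
  7 -> (1,3)
distinct pairs in image: 7 / 8 needed
  → (0,0) hit at k=0 and k=4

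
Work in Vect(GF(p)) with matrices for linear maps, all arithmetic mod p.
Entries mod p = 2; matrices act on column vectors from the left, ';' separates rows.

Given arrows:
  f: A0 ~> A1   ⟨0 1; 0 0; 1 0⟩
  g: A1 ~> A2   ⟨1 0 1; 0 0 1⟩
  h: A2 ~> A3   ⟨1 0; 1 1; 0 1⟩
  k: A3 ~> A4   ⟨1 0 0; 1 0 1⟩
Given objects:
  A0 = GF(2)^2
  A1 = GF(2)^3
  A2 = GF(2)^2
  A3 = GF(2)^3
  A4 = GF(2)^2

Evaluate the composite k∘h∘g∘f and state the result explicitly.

Answer: ⟨1 1; 0 1⟩

Trace:
  e0=[1,0] f~>[0,0,1] g~>[1,1] h~>[1,0,1] k~>[1,0]
  e1=[0,1] f~>[1,0,0] g~>[1,0] h~>[1,1,0] k~>[1,1]
composite: ⟨1 1; 0 1⟩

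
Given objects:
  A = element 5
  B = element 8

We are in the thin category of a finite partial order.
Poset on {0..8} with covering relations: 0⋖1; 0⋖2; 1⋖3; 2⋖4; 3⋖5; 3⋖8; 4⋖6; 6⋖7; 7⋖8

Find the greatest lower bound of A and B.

Answer: A∧B = 3

Derivation:
{x : x⊑A ∧ x⊑B} = {0,1,3}  (A=5, B=8)
  0 ⊑ 3
  1 ⊑ 3
  3 ⊑ 3
glb = 3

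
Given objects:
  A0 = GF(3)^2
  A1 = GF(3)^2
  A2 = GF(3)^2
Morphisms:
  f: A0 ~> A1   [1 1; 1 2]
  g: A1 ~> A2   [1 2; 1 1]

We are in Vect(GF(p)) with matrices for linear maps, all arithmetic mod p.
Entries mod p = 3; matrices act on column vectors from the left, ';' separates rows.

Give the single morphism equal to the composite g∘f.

  e0=[1,0] f~>[1,1] g~>[0,2]
  e1=[0,1] f~>[1,2] g~>[2,0]
composite: [0 2; 2 0]

Answer: [0 2; 2 0]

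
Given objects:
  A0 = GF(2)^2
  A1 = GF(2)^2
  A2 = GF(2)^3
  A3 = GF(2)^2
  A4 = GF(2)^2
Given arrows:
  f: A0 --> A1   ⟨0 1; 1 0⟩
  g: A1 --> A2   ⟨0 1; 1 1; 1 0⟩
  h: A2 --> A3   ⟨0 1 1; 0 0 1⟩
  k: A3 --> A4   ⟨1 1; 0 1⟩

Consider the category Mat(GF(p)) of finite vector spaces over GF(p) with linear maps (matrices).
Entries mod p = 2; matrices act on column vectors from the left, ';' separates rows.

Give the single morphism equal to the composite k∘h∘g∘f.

Answer: ⟨1 1; 0 1⟩

Trace:
  e0=[1,0] f-->[0,1] g-->[1,1,0] h-->[1,0] k-->[1,0]
  e1=[0,1] f-->[1,0] g-->[0,1,1] h-->[0,1] k-->[1,1]
result: ⟨1 1; 0 1⟩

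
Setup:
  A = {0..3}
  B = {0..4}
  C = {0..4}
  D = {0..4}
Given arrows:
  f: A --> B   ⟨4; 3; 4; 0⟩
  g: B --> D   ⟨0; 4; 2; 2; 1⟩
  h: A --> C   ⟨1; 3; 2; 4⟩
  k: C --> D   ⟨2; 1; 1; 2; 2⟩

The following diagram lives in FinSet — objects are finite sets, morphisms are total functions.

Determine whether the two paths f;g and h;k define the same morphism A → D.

Answer: DOES NOT COMMUTE

Trace:
Along f;g (path 1):
  0 f-->4 g-->1
  1 f-->3 g-->2
  2 f-->4 g-->1
  3 f-->0 g-->0
  ⟦path⟧₁ = ⟨1; 2; 1; 0⟩
Along h;k (path 2):
  0 h-->1 k-->1
  1 h-->3 k-->2
  2 h-->2 k-->1
  3 h-->4 k-->2
  ⟦path⟧₂ = ⟨1; 2; 1; 2⟩
Equal? differ; not commutative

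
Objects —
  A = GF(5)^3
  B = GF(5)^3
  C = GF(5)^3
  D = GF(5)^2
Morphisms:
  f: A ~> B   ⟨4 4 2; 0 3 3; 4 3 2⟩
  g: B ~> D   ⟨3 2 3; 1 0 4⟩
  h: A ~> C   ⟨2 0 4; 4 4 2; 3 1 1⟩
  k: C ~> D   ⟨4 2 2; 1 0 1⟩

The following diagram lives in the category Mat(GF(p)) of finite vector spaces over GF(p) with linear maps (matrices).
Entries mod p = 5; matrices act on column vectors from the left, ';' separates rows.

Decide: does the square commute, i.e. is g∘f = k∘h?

Answer: DOES NOT COMMUTE

Trace:
1) trace f;g:
  e0=(1,0,0) f~>(4,0,4) g~>(4,0)
  e1=(0,1,0) f~>(4,3,3) g~>(2,1)
  e2=(0,0,1) f~>(2,3,2) g~>(3,0)
  composite₁ = ⟨4 2 3; 0 1 0⟩
2) trace h;k:
  e0=(1,0,0) h~>(2,4,3) k~>(2,0)
  e1=(0,1,0) h~>(0,4,1) k~>(0,1)
  e2=(0,0,1) h~>(4,2,1) k~>(2,0)
  composite₂ = ⟨2 0 2; 0 1 0⟩
Equal? NO — does not commute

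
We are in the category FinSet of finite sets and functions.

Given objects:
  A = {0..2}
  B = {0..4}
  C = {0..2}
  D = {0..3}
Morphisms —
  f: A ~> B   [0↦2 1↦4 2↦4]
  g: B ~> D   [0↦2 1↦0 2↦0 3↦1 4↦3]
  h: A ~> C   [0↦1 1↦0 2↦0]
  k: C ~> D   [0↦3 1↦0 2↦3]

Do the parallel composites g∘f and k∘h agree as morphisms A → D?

1) trace f;g:
  0 f~>2 g~>0
  1 f~>4 g~>3
  2 f~>4 g~>3
  composite₁ = [0↦0 1↦3 2↦3]
2) trace h;k:
  0 h~>1 k~>0
  1 h~>0 k~>3
  2 h~>0 k~>3
  composite₂ = [0↦0 1↦3 2↦3]
Equal? equal; square commutes

Answer: COMMUTES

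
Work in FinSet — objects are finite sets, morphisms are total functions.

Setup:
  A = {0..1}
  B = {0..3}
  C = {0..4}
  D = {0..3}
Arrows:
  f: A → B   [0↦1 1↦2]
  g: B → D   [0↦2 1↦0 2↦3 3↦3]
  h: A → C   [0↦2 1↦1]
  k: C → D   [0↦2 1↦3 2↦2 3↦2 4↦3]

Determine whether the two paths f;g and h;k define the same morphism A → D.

Answer: DOES NOT COMMUTE

Work:
Along f;g (path 1):
  0 f→1 g→0
  1 f→2 g→3
  composite₁ = [0↦0 1↦3]
Along h;k (path 2):
  0 h→2 k→2
  1 h→1 k→3
  composite₂ = [0↦2 1↦3]
Equal? differ; not commutative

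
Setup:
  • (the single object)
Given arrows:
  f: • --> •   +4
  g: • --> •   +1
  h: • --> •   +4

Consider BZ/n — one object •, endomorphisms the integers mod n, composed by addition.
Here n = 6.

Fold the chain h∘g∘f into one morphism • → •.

  0 +4≡4 +1≡5 +4≡3  (mod 6)
composite: +3

Answer: +3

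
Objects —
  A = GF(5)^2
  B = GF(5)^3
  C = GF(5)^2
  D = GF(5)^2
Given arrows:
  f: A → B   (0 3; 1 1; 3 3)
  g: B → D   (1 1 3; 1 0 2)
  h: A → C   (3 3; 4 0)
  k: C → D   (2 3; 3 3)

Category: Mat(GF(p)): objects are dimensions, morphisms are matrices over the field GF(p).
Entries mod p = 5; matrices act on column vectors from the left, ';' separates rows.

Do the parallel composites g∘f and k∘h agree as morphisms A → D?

Answer: DOES NOT COMMUTE

Derivation:
1) trace f;g:
  e0=[1,0] f→[0,1,3] g→[0,1]
  e1=[0,1] f→[3,1,3] g→[3,4]
  composite₁ = (0 3; 1 4)
2) trace h;k:
  e0=[1,0] h→[3,4] k→[3,1]
  e1=[0,1] h→[3,0] k→[1,4]
  composite₂ = (3 1; 1 4)
Equal? distinct morphisms ✗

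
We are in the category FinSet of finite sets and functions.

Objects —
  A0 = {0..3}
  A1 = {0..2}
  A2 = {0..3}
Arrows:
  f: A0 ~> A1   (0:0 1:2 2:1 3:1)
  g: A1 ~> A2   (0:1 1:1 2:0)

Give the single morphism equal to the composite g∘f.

Answer: (0:1 1:0 2:1 3:1)

Derivation:
  0 f~>0 g~>1
  1 f~>2 g~>0
  2 f~>1 g~>1
  3 f~>1 g~>1
result: (0:1 1:0 2:1 3:1)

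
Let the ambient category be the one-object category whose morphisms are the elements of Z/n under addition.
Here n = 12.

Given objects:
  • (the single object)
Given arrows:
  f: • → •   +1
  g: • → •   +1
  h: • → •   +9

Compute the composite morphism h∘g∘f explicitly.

  0 +1≡1 +1≡2 +9≡11  (mod 12)
⟦path⟧: +11

Answer: +11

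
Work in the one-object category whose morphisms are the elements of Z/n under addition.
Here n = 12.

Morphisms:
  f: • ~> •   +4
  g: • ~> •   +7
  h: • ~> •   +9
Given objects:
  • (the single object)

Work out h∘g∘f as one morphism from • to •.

  0 +4≡4 +7≡11 +9≡8  (mod 12)
composite: +8

Answer: +8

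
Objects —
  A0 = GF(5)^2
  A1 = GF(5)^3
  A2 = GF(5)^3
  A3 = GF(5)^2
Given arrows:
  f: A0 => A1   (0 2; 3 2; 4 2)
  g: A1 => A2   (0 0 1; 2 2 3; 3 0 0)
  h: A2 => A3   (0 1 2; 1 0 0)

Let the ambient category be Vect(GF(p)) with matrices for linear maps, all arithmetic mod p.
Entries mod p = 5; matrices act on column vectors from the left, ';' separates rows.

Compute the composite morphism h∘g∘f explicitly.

Answer: (3 1; 4 2)

Derivation:
  e0=(1,0) f=>(0,3,4) g=>(4,3,0) h=>(3,4)
  e1=(0,1) f=>(2,2,2) g=>(2,4,1) h=>(1,2)
composite: (3 1; 4 2)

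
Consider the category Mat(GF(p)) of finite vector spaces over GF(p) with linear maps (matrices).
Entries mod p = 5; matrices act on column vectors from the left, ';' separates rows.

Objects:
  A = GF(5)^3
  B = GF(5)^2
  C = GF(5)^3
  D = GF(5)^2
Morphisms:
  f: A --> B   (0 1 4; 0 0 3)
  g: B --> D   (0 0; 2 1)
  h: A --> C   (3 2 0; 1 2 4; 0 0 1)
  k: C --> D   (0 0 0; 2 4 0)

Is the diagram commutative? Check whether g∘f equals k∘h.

1) trace f;g:
  e0=[1,0,0] f-->[0,0] g-->[0,0]
  e1=[0,1,0] f-->[1,0] g-->[0,2]
  e2=[0,0,1] f-->[4,3] g-->[0,1]
  composite₁ = (0 0 0; 0 2 1)
2) trace h;k:
  e0=[1,0,0] h-->[3,1,0] k-->[0,0]
  e1=[0,1,0] h-->[2,2,0] k-->[0,2]
  e2=[0,0,1] h-->[0,4,1] k-->[0,1]
  composite₂ = (0 0 0; 0 2 1)
Equal? same morphism ✓

Answer: COMMUTES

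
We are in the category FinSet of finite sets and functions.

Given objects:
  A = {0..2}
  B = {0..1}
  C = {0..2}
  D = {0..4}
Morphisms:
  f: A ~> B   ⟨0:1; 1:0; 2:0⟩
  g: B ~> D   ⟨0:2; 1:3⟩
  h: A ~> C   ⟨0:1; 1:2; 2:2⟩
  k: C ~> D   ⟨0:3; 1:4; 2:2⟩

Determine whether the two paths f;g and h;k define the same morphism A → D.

Answer: DOES NOT COMMUTE

Derivation:
Path 1 = f;g:
  0 f~>1 g~>3
  1 f~>0 g~>2
  2 f~>0 g~>2
  ⟦path⟧₁ = ⟨0:3; 1:2; 2:2⟩
Path 2 = h;k:
  0 h~>1 k~>4
  1 h~>2 k~>2
  2 h~>2 k~>2
  ⟦path⟧₂ = ⟨0:4; 1:2; 2:2⟩
Equal? distinct morphisms ✗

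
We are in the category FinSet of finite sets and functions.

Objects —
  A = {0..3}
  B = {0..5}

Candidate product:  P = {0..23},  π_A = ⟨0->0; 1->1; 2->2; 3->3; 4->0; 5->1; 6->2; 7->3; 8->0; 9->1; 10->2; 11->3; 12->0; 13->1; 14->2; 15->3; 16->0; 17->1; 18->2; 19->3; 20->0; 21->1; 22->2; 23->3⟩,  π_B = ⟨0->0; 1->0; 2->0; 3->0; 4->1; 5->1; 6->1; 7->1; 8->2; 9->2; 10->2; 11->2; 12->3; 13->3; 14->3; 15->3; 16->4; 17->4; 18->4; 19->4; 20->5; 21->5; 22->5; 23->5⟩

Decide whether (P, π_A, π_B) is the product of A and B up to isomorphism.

Answer: VALID PRODUCT

Work:
|A|·|B| = 4·6 = 24;  |P| = 24
Check the pairing map k ↦ (π_A(k), π_B(k)):
  0 -> (0,0)
  1 -> (1,0)
  2 -> (2,0)
  3 -> (3,0)
  4 -> (0,1)
  5 -> (1,1)
  6 -> (2,1)
  7 -> (3,1)
  8 -> (0,2)
  9 -> (1,2)
  10 -> (2,2)
  11 -> (3,2)
  12 -> (0,3)
  13 -> (1,3)
  14 -> (2,3)
  15 -> (3,3)
  16 -> (0,4)
  17 -> (1,4)
  18 -> (2,4)
  19 -> (3,4)
  20 -> (0,5)
  21 -> (1,5)
  22 -> (2,5)
  23 -> (3,5)
distinct pairs in image: 24 / 24 needed
  → bijection onto A×B; projections well-typed.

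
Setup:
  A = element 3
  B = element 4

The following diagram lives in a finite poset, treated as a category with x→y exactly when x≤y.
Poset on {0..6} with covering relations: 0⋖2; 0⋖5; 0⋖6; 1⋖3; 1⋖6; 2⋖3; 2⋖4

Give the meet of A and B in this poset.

Answer: A∧B = 2

Work:
Lower bounds of A=3 and B=4: {0,2}
  0 ≤ 2
  2 ≤ 2
glb = 2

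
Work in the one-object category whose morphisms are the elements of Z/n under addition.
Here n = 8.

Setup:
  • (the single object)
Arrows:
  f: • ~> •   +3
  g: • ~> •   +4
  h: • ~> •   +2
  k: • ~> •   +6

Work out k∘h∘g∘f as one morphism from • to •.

  0 +3≡3 +4≡7 +2≡1 +6≡7  (mod 8)
⟦path⟧: +7

Answer: +7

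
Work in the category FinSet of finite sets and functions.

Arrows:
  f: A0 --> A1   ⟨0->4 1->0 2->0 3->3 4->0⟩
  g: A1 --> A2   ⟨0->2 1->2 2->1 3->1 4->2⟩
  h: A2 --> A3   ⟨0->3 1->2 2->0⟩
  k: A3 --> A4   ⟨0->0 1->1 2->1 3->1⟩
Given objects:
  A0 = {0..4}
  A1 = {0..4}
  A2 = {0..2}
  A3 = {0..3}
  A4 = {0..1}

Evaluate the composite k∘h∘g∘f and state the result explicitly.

Answer: ⟨0->0 1->0 2->0 3->1 4->0⟩

Derivation:
  0 f-->4 g-->2 h-->0 k-->0
  1 f-->0 g-->2 h-->0 k-->0
  2 f-->0 g-->2 h-->0 k-->0
  3 f-->3 g-->1 h-->2 k-->1
  4 f-->0 g-->2 h-->0 k-->0
result: ⟨0->0 1->0 2->0 3->1 4->0⟩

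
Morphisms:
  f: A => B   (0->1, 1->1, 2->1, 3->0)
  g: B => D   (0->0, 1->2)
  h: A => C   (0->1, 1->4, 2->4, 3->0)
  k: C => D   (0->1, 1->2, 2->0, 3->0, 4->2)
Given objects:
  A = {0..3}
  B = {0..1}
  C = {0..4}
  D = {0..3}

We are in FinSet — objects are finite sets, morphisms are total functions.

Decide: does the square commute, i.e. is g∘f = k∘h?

Along f;g (path 1):
  0 f=>1 g=>2
  1 f=>1 g=>2
  2 f=>1 g=>2
  3 f=>0 g=>0
  result₁ = (0->2, 1->2, 2->2, 3->0)
Along h;k (path 2):
  0 h=>1 k=>2
  1 h=>4 k=>2
  2 h=>4 k=>2
  3 h=>0 k=>1
  result₂ = (0->2, 1->2, 2->2, 3->1)
Equal? NO — does not commute

Answer: DOES NOT COMMUTE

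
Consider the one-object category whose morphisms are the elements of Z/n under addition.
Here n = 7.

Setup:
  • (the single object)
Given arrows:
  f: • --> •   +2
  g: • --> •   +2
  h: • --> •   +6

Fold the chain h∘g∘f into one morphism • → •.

  0 +2≡2 +2≡4 +6≡3  (mod 7)
⟦path⟧: +3

Answer: +3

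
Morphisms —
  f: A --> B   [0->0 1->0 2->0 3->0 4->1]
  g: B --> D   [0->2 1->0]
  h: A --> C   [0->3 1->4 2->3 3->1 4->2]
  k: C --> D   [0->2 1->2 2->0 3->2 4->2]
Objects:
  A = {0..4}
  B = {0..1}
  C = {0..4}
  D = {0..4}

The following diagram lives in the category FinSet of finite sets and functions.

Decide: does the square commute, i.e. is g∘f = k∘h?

Answer: COMMUTES

Derivation:
Along f;g (path 1):
  0 f-->0 g-->2
  1 f-->0 g-->2
  2 f-->0 g-->2
  3 f-->0 g-->2
  4 f-->1 g-->0
  result₁ = [0->2 1->2 2->2 3->2 4->0]
Along h;k (path 2):
  0 h-->3 k-->2
  1 h-->4 k-->2
  2 h-->3 k-->2
  3 h-->1 k-->2
  4 h-->2 k-->0
  result₂ = [0->2 1->2 2->2 3->2 4->0]
Equal? equal; square commutes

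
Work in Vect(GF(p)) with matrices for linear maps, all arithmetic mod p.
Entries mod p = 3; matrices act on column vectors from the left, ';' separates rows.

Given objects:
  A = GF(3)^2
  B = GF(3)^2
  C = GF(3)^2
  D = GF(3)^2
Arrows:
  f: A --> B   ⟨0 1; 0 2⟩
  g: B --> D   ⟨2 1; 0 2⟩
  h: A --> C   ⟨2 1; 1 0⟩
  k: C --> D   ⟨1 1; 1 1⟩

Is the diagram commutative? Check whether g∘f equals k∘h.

Answer: COMMUTES

Trace:
Path 1 = f;g:
  e0=⟨1,0⟩ f-->⟨0,0⟩ g-->⟨0,0⟩
  e1=⟨0,1⟩ f-->⟨1,2⟩ g-->⟨1,1⟩
  ⟦path⟧₁ = ⟨0 1; 0 1⟩
Path 2 = h;k:
  e0=⟨1,0⟩ h-->⟨2,1⟩ k-->⟨0,0⟩
  e1=⟨0,1⟩ h-->⟨1,0⟩ k-->⟨1,1⟩
  ⟦path⟧₂ = ⟨0 1; 0 1⟩
Equal? equal; square commutes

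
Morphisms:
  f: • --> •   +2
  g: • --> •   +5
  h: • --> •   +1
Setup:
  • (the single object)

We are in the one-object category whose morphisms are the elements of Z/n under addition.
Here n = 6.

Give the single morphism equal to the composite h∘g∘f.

  0 +2≡2 +5≡1 +1≡2  (mod 6)
composite: +2

Answer: +2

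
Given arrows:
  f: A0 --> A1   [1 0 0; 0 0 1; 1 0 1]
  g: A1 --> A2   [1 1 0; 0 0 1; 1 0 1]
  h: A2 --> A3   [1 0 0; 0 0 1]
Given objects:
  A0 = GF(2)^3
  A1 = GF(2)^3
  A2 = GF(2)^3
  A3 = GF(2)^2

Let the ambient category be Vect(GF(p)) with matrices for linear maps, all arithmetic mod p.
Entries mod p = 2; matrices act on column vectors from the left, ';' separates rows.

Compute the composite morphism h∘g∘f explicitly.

  e0=[1,0,0] f-->[1,0,1] g-->[1,1,0] h-->[1,0]
  e1=[0,1,0] f-->[0,0,0] g-->[0,0,0] h-->[0,0]
  e2=[0,0,1] f-->[0,1,1] g-->[1,1,1] h-->[1,1]
composite: [1 0 1; 0 0 1]

Answer: [1 0 1; 0 0 1]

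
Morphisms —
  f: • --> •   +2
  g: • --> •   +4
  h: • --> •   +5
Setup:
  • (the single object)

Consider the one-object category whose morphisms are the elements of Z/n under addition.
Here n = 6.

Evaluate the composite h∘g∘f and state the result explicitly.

  0 +2≡2 +4≡0 +5≡5  (mod 6)
result: +5

Answer: +5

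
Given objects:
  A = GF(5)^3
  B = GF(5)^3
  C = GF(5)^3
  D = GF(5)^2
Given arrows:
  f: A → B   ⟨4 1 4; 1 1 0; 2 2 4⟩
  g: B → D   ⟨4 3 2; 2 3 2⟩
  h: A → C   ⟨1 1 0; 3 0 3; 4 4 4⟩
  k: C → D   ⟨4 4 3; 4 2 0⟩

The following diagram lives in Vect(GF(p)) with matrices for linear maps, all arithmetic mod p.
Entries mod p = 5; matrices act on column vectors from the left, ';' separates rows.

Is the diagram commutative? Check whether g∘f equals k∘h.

Along f;g (path 1):
  e0=(1,0,0) f→(4,1,2) g→(3,0)
  e1=(0,1,0) f→(1,1,2) g→(1,4)
  e2=(0,0,1) f→(4,0,4) g→(4,1)
  composite₁ = ⟨3 1 4; 0 4 1⟩
Along h;k (path 2):
  e0=(1,0,0) h→(1,3,4) k→(3,0)
  e1=(0,1,0) h→(1,0,4) k→(1,4)
  e2=(0,0,1) h→(0,3,4) k→(4,1)
  composite₂ = ⟨3 1 4; 0 4 1⟩
Equal? equal; square commutes

Answer: COMMUTES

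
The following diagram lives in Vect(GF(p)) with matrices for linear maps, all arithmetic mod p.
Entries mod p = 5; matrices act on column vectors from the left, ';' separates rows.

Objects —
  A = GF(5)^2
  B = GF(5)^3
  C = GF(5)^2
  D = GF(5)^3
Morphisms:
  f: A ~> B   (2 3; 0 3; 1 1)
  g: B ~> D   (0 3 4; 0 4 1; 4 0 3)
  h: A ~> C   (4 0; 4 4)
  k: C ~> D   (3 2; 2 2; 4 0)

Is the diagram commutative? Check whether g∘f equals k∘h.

Answer: DOES NOT COMMUTE

Trace:
Along f;g (path 1):
  e0=(1,0) f~>(2,0,1) g~>(4,1,1)
  e1=(0,1) f~>(3,3,1) g~>(3,3,0)
  ⟦path⟧₁ = (4 3; 1 3; 1 0)
Along h;k (path 2):
  e0=(1,0) h~>(4,4) k~>(0,1,1)
  e1=(0,1) h~>(0,4) k~>(3,3,0)
  ⟦path⟧₂ = (0 3; 1 3; 1 0)
Equal? NO — does not commute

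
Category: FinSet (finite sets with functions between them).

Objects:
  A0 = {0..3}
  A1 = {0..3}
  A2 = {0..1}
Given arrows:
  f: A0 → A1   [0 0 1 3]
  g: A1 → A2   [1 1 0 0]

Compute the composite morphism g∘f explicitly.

Answer: [1 1 1 0]

Work:
  0 f→0 g→1
  1 f→0 g→1
  2 f→1 g→1
  3 f→3 g→0
composite: [1 1 1 0]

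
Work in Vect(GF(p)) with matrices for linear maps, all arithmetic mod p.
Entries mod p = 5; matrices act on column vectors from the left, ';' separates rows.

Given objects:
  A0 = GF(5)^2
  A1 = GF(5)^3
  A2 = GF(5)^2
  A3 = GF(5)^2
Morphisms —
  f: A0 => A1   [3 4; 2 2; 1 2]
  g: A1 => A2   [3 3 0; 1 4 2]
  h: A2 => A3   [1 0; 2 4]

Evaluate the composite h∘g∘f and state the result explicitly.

Answer: [0 3; 2 0]

Derivation:
  e0=(1,0) f=>(3,2,1) g=>(0,3) h=>(0,2)
  e1=(0,1) f=>(4,2,2) g=>(3,1) h=>(3,0)
composite: [0 3; 2 0]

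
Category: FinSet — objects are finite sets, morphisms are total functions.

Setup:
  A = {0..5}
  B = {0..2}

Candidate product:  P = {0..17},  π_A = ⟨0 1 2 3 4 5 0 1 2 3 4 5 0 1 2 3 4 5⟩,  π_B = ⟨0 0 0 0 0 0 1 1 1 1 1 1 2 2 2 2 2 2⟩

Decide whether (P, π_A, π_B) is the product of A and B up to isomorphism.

Answer: VALID PRODUCT

Trace:
|A|·|B| = 6·3 = 18;  |P| = 18
Check the pairing map k ↦ (π_A(k), π_B(k)):
  0 -> (0,0)
  1 -> (1,0)
  2 -> (2,0)
  3 -> (3,0)
  4 -> (4,0)
  5 -> (5,0)
  6 -> (0,1)
  7 -> (1,1)
  8 -> (2,1)
  9 -> (3,1)
  10 -> (4,1)
  11 -> (5,1)
  12 -> (0,2)
  13 -> (1,2)
  14 -> (2,2)
  15 -> (3,2)
  16 -> (4,2)
  17 -> (5,2)
distinct pairs in image: 18 / 18 needed
  → bijection onto A×B; projections well-typed.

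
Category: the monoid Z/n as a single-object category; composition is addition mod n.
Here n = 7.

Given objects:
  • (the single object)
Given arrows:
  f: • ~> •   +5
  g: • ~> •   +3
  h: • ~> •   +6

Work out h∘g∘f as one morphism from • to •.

Answer: +0

Trace:
  0 +5≡5 +3≡1 +6≡0  (mod 7)
⟦path⟧: +0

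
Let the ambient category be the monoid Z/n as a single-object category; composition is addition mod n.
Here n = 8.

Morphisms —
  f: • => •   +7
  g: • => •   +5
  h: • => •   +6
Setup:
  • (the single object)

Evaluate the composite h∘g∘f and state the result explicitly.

  0 +7≡7 +5≡4 +6≡2  (mod 8)
composite: +2

Answer: +2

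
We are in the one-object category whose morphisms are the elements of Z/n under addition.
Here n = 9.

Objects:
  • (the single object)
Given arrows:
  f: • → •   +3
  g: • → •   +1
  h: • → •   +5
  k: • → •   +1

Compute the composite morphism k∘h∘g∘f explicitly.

  0 +3≡3 +1≡4 +5≡0 +1≡1  (mod 9)
⟦path⟧: +1

Answer: +1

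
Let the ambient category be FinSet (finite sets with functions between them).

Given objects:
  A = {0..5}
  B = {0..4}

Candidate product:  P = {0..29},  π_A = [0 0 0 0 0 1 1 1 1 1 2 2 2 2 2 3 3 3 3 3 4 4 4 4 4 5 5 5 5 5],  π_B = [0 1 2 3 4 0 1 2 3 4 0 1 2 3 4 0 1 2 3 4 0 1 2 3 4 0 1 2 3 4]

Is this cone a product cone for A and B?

|A|·|B| = 6·5 = 30;  |P| = 30
Check the pairing map k ↦ (π_A(k), π_B(k)):
  0 : (0,0)
  1 : (0,1)
  2 : (0,2)
  3 : (0,3)
  4 : (0,4)
  5 : (1,0)
  6 : (1,1)
  7 : (1,2)
  8 : (1,3)
  9 : (1,4)
  10 : (2,0)
  11 : (2,1)
  12 : (2,2)
  13 : (2,3)
  14 : (2,4)
  15 : (3,0)
  16 : (3,1)
  17 : (3,2)
  18 : (3,3)
  19 : (3,4)
  20 : (4,0)
  21 : (4,1)
  22 : (4,2)
  23 : (4,3)
  24 : (4,4)
  25 : (5,0)
  26 : (5,1)
  27 : (5,2)
  28 : (5,3)
  29 : (5,4)
distinct pairs in image: 30 / 30 needed
  → bijection onto A×B; projections well-typed.

Answer: VALID PRODUCT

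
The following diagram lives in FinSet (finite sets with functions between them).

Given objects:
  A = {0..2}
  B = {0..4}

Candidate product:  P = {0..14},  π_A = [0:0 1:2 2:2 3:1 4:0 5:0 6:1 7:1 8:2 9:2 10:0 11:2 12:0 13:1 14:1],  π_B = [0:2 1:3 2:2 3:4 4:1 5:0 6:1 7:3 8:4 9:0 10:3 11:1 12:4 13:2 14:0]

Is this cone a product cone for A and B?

Answer: VALID PRODUCT

Derivation:
|A|·|B| = 3·5 = 15;  |P| = 15
Check the pairing map k ↦ (π_A(k), π_B(k)):
  0 : (0,2)
  1 : (2,3)
  2 : (2,2)
  3 : (1,4)
  4 : (0,1)
  5 : (0,0)
  6 : (1,1)
  7 : (1,3)
  8 : (2,4)
  9 : (2,0)
  10 : (0,3)
  11 : (2,1)
  12 : (0,4)
  13 : (1,2)
  14 : (1,0)
distinct pairs in image: 15 / 15 needed
  → bijection onto A×B; projections well-typed.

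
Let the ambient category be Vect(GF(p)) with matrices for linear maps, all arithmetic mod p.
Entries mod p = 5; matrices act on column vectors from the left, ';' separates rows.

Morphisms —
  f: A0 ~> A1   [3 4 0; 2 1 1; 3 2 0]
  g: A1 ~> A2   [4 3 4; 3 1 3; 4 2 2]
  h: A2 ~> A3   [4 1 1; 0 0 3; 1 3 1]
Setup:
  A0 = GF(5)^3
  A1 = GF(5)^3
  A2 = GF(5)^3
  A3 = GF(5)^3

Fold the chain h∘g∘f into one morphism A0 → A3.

Answer: [2 4 0; 1 1 1; 2 1 3]

Trace:
  e0=⟨1,0,0⟩ f~>⟨3,2,3⟩ g~>⟨0,0,2⟩ h~>⟨2,1,2⟩
  e1=⟨0,1,0⟩ f~>⟨4,1,2⟩ g~>⟨2,4,2⟩ h~>⟨4,1,1⟩
  e2=⟨0,0,1⟩ f~>⟨0,1,0⟩ g~>⟨3,1,2⟩ h~>⟨0,1,3⟩
composite: [2 4 0; 1 1 1; 2 1 3]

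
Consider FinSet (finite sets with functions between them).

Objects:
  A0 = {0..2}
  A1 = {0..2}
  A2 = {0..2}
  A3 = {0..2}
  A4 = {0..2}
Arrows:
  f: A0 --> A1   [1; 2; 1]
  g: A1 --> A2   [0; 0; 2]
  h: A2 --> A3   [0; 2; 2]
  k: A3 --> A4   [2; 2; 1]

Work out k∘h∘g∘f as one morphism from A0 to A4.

Answer: [2; 1; 2]

Trace:
  0 f-->1 g-->0 h-->0 k-->2
  1 f-->2 g-->2 h-->2 k-->1
  2 f-->1 g-->0 h-->0 k-->2
composite: [2; 1; 2]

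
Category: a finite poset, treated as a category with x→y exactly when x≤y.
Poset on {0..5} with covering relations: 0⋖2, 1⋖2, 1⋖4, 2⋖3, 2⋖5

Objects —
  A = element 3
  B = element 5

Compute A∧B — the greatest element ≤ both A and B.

Answer: A∧B = 2

Trace:
Common predecessors of 3,5: {0,1,2}
  0 ⊑ 2
  1 ⊑ 2
  2 ⊑ 2
glb = 2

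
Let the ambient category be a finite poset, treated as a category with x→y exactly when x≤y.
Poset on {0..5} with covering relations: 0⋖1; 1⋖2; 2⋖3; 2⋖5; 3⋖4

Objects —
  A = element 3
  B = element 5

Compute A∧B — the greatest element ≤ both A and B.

Common predecessors of 3,5: {0,1,2}
  0 ⊑ 2
  1 ⊑ 2
  2 ⊑ 2
glb = 2

Answer: A∧B = 2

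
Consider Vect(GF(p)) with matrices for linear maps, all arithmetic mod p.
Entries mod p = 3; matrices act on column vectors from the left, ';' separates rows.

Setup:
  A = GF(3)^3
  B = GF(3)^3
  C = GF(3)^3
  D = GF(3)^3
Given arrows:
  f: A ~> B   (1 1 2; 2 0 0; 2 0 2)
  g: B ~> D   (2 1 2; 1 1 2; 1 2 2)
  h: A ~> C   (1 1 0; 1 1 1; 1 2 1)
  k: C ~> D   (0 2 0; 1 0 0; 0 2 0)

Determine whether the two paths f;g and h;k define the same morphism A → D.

Answer: DOES NOT COMMUTE

Work:
1) trace f;g:
  e0=⟨1,0,0⟩ f~>⟨1,2,2⟩ g~>⟨2,1,0⟩
  e1=⟨0,1,0⟩ f~>⟨1,0,0⟩ g~>⟨2,1,1⟩
  e2=⟨0,0,1⟩ f~>⟨2,0,2⟩ g~>⟨2,0,0⟩
  ⟦path⟧₁ = (2 2 2; 1 1 0; 0 1 0)
2) trace h;k:
  e0=⟨1,0,0⟩ h~>⟨1,1,1⟩ k~>⟨2,1,2⟩
  e1=⟨0,1,0⟩ h~>⟨1,1,2⟩ k~>⟨2,1,2⟩
  e2=⟨0,0,1⟩ h~>⟨0,1,1⟩ k~>⟨2,0,2⟩
  ⟦path⟧₂ = (2 2 2; 1 1 0; 2 2 2)
Equal? NO — does not commute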